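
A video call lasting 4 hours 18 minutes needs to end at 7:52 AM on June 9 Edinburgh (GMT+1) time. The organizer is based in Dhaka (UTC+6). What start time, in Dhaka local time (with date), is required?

Target end time in UTC: 7:52 AM − 1:00 = 6:52 AM on Jun 9.
Subtract 4 hours 18 minutes → start 2:34 AM UTC on Jun 9.
Dhaka is UTC+6:00: 2:34 AM + 6:00 = 8:34 AM on Jun 9.

8:34 AM on June 9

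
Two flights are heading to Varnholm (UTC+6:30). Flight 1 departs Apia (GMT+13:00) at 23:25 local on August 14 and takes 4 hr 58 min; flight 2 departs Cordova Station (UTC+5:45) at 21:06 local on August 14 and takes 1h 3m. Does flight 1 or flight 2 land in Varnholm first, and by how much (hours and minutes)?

Flight 1 in UTC: 23:25 − 13:00 = 10:25 on Aug 14.
+4 hours 58 minutes → arrive 15:23 UTC on Aug 14.
Flight 2 in UTC: 21:06 − 5:45 = 15:21 on Aug 14.
+1 hour 3 minutes → arrive 16:24 UTC on Aug 14.
Flight 1 lands earlier by 1 hour 1 minute.

the first, by 1 hour 1 minute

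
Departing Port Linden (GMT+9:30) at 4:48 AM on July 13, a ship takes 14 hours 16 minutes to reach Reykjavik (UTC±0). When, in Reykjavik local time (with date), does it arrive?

9:34 AM on July 13

Convert departure to UTC: 4:48 AM − 9:30 = 7:18 PM UTC on Jul 12.
Add 14 hours 16 minutes travel time → 9:34 AM UTC (Jul 13).
Reykjavik is UTC+0, so local arrival is the same: 9:34 AM on Jul 13.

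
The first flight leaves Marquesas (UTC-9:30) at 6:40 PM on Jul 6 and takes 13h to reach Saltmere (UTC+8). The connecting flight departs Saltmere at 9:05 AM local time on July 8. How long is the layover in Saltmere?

7 hours 55 minutes

Convert departure to UTC: 6:40 PM + 9:30 = 4:10 AM UTC on Jul 7.
Add 13 hours flight time → 5:10 PM UTC.
Saltmere is UTC+8:00, so local arrival = 5:10 PM + 8:00 = 1:10 AM on Jul 8.
Layover = 9:05 AM − 1:10 AM = 7 hours 55 minutes.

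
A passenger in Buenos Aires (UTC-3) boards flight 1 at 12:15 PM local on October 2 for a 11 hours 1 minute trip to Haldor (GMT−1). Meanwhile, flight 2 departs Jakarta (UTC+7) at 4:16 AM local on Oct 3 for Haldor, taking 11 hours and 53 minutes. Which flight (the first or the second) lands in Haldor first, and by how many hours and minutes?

the first, by 6 hours 53 minutes

Flight 1 in UTC: 12:15 PM + 3:00 = 3:15 PM on Oct 2.
+11 hours and 1 minute → arrive 2:16 AM UTC on Oct 3.
Flight 2 in UTC: 4:16 AM − 7:00 = 9:16 PM on Oct 2.
+11 hours and 53 minutes → arrive 9:09 AM UTC on Oct 3.
Flight 1 lands earlier by 6 hours 53 minutes.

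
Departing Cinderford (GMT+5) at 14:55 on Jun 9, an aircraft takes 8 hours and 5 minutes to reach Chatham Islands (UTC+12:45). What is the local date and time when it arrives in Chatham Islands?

Convert departure to UTC: 14:55 − 5:00 = 09:55 UTC on Jun 9.
Add 8 hours and 5 minutes travel time → 18:00 UTC.
Chatham Islands is UTC+12:45, so local arrival = 18:00 + 12:45 = 06:45 on Jun 10.

06:45 on June 10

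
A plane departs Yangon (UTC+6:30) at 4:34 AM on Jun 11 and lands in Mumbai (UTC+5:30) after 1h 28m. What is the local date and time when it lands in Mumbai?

Convert departure to UTC: 4:34 AM − 6:30 = 10:04 PM UTC on Jun 10.
Add 1 hour and 28 minutes travel time → 11:32 PM UTC.
Mumbai is UTC+5:30, so local arrival = 11:32 PM + 5:30 = 5:02 AM on Jun 11.

5:02 AM on Jun 11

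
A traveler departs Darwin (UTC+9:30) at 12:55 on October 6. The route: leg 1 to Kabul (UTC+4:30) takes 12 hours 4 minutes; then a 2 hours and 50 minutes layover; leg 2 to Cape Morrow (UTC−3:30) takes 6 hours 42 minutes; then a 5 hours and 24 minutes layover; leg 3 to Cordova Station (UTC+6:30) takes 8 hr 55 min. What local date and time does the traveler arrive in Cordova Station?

21:50 on October 7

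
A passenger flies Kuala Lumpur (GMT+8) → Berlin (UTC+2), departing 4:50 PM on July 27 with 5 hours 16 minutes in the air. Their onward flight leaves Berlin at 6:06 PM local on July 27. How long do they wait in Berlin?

2 hours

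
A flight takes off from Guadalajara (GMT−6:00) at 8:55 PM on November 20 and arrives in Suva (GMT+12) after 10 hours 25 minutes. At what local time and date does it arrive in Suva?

1:20 AM on November 22

Convert departure to UTC: 8:55 PM + 6:00 = 2:55 AM UTC on Nov 21.
Add 10 hours and 25 minutes travel time → 1:20 PM UTC.
Suva is UTC+12:00, so local arrival = 1:20 PM + 12:00 = 1:20 AM on Nov 22.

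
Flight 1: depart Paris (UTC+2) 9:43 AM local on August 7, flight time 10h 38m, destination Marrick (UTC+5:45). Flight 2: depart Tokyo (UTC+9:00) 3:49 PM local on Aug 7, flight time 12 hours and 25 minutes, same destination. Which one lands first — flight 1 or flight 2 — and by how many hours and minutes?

the first, by 53 minutes

Flight 1 in UTC: 9:43 AM − 2:00 = 7:43 AM on Aug 7.
+10 hours and 38 minutes → arrive 6:21 PM UTC on Aug 7.
Flight 2 in UTC: 3:49 PM − 9:00 = 6:49 AM on Aug 7.
+12 hours 25 minutes → arrive 7:14 PM UTC on Aug 7.
Flight 1 lands earlier by 53 minutes.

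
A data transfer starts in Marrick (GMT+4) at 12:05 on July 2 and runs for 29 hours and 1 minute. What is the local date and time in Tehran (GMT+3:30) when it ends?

16:36 on Jul 3

Convert start to UTC: 12:05 − 4:00 = 08:05 UTC on Jul 2.
Add 29 hours 1 minute duration → 13:06 UTC (Jul 3).
Tehran is UTC+3:30, so local end time = 13:06 + 3:30 = 16:36 on Jul 3.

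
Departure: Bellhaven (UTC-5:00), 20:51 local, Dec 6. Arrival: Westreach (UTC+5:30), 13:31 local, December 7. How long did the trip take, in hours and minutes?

6 hours 10 minutes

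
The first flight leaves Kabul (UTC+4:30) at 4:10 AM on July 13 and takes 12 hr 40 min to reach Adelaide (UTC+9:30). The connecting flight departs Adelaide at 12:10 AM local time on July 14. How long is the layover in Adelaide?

Convert departure to UTC: 4:10 AM − 4:30 = 11:40 PM UTC on Jul 12.
Add 12 hours and 40 minutes flight time → 12:20 PM UTC (Jul 13).
Adelaide is UTC+9:30, so local arrival = 12:20 PM + 9:30 = 9:50 PM on Jul 13.
Layover = 12:10 AM − 9:50 PM (+1 day) = 2 hours 20 minutes.

2 hours 20 minutes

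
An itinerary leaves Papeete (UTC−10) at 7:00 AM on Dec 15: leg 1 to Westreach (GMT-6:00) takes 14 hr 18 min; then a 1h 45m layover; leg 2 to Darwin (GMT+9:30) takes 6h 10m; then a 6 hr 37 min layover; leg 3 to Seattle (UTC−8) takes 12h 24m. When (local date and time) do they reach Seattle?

Convert departure to UTC: 7:00 AM + 10:00 = 5:00 PM UTC on Dec 15.
Add 14 hours and 18 minutes leg 1 → 7:18 AM UTC (Dec 16).
Add 1 hour and 45 minutes layover in Westreach → 9:03 AM UTC.
Add 6 hours 10 minutes leg 2 → 3:13 PM UTC.
Add 6 hours and 37 minutes layover in Darwin → 9:50 PM UTC.
Add 12 hours 24 minutes leg 3 → 10:14 AM UTC (Dec 17).
Seattle is UTC−8:00, so local arrival = 10:14 AM − 8:00 = 2:14 AM on Dec 17.

2:14 AM on December 17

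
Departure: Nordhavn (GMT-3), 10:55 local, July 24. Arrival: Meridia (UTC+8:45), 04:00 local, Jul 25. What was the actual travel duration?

Departure in UTC: 10:55 + 3:00 = 13:55 on Jul 24.
Arrival in UTC: 04:00 − 8:45 = 19:15 on Jul 24.
Elapsed = 19:15 − 13:55 = 5 hours 20 minutes.

5 hours 20 minutes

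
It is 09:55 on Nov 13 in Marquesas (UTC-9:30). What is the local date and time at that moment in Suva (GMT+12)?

07:25 on November 14

Suva is 21:30 ahead of Marquesas.
Shift by the zone difference: 09:55 + 21:30 = 07:25 on Nov 14 in Suva.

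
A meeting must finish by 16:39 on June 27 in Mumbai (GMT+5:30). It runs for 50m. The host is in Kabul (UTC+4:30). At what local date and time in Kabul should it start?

14:49 on June 27

Target end time in UTC: 16:39 − 5:30 = 11:09 on Jun 27.
Subtract 50 minutes → start 10:19 UTC on Jun 27.
Kabul is UTC+4:30: 10:19 + 4:30 = 14:49 on Jun 27.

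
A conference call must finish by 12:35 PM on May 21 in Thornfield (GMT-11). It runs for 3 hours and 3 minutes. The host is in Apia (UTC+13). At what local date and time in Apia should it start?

Target end time in UTC: 12:35 PM + 11:00 = 11:35 PM on May 21.
Subtract 3 hours 3 minutes → start 8:32 PM UTC on May 21.
Apia is UTC+13:00: 8:32 PM + 13:00 = 9:32 AM on May 22.

9:32 AM on May 22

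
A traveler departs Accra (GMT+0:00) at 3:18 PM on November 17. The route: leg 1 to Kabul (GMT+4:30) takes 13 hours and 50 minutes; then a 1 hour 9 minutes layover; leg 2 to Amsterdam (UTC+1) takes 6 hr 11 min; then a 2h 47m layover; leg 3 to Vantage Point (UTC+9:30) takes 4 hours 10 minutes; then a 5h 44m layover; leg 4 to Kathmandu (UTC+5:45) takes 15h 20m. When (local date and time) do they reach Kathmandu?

10:14 PM on Nov 19

Accra is at UTC+0, so departure is already 3:18 PM UTC on Nov 17.
Add 13 hours and 50 minutes leg 1 → 5:08 AM UTC (Nov 18).
Add 1 hour 9 minutes layover in Kabul → 6:17 AM UTC.
Add 6 hours and 11 minutes leg 2 → 12:28 PM UTC.
Add 2 hours 47 minutes layover in Amsterdam → 3:15 PM UTC.
Add 4 hours 10 minutes leg 3 → 7:25 PM UTC.
Add 5 hours and 44 minutes layover in Vantage Point → 1:09 AM UTC (Nov 19).
Add 15 hours 20 minutes leg 4 → 4:29 PM UTC.
Kathmandu is UTC+5:45, so local arrival = 4:29 PM + 5:45 = 10:14 PM on Nov 19.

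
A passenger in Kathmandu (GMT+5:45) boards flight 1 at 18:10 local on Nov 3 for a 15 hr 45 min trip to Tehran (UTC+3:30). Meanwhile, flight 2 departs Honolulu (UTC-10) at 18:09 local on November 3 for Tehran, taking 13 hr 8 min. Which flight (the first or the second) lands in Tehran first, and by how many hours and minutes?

Flight 1 in UTC: 18:10 − 5:45 = 12:25 on Nov 3.
+15 hours and 45 minutes → arrive 04:10 UTC on Nov 4.
Flight 2 in UTC: 18:09 + 10:00 = 04:09 on Nov 4.
+13 hours and 8 minutes → arrive 17:17 UTC on Nov 4.
Flight 1 lands earlier by 13 hours 7 minutes.

the first, by 13 hours 7 minutes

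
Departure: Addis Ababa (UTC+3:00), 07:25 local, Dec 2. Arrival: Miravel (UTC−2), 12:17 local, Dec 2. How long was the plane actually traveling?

Departure in UTC: 07:25 − 3:00 = 04:25 on Dec 2.
Arrival in UTC: 12:17 + 2:00 = 14:17 on Dec 2.
Elapsed = 14:17 − 04:25 = 9 hours 52 minutes.

9 hours 52 minutes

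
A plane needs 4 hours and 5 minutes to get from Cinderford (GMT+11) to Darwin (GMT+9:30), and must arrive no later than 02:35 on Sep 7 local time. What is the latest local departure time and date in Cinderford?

Target arrival in UTC: 02:35 − 9:30 = 17:05 on Sep 6.
Subtract 4 hours 5 minutes → departure 13:00 UTC on Sep 6.
Cinderford is UTC+11:00: 13:00 + 11:00 = 00:00 on Sep 7.

00:00 on September 7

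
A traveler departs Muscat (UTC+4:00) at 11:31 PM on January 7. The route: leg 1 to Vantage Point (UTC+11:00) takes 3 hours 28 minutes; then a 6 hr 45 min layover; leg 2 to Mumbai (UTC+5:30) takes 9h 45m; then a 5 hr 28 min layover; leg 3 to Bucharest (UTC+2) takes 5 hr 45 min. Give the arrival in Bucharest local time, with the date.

4:42 AM on Jan 9

Convert departure to UTC: 11:31 PM − 4:00 = 7:31 PM UTC on Jan 7.
Add 3 hours and 28 minutes leg 1 → 10:59 PM UTC.
Add 6 hours and 45 minutes layover in Vantage Point → 5:44 AM UTC (Jan 8).
Add 9 hours and 45 minutes leg 2 → 3:29 PM UTC.
Add 5 hours and 28 minutes layover in Mumbai → 8:57 PM UTC.
Add 5 hours 45 minutes leg 3 → 2:42 AM UTC (Jan 9).
Bucharest is UTC+2:00, so local arrival = 2:42 AM + 2:00 = 4:42 AM on Jan 9.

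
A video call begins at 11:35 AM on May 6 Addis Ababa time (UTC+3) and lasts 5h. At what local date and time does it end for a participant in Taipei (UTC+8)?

9:35 PM on May 6

Convert start to UTC: 11:35 AM − 3:00 = 8:35 AM UTC on May 6.
Add 5 hours duration → 1:35 PM UTC.
Taipei is UTC+8:00, so local end time = 1:35 PM + 8:00 = 9:35 PM on May 6.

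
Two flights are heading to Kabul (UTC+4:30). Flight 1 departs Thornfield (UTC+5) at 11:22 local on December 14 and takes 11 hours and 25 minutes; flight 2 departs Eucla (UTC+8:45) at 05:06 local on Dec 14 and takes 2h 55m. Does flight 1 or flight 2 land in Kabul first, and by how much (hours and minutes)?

Flight 1 in UTC: 11:22 − 5:00 = 06:22 on Dec 14.
+11 hours and 25 minutes → arrive 17:47 UTC on Dec 14.
Flight 2 in UTC: 05:06 − 8:45 = 20:21 on Dec 13.
+2 hours 55 minutes → arrive 23:16 UTC on Dec 13.
Flight 2 lands earlier by 18 hours 31 minutes.

the second, by 18 hours 31 minutes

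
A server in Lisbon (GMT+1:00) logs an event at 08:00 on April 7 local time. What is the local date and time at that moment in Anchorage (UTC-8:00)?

In UTC: 08:00 − 1:00 = 07:00 on Apr 7.
Anchorage is UTC−8:00: 07:00 − 8:00 = 23:00 on Apr 6.

23:00 on April 6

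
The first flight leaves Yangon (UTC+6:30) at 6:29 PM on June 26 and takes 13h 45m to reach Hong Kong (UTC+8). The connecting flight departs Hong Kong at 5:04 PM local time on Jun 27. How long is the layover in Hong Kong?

7 hours 20 minutes

Convert departure to UTC: 6:29 PM − 6:30 = 11:59 AM UTC on Jun 26.
Add 13 hours 45 minutes flight time → 1:44 AM UTC (Jun 27).
Hong Kong is UTC+8:00, so local arrival = 1:44 AM + 8:00 = 9:44 AM on Jun 27.
Layover = 5:04 PM − 9:44 AM = 7 hours 20 minutes.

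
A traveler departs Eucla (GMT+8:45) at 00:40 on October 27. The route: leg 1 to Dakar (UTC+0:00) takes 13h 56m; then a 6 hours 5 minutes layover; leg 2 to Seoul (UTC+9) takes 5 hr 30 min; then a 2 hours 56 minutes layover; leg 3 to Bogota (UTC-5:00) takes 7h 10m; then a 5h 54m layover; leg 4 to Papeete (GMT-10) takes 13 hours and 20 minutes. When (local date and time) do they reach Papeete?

Convert departure to UTC: 00:40 − 8:45 = 15:55 UTC on Oct 26.
Add 13 hours 56 minutes leg 1 → 05:51 UTC (Oct 27).
Add 6 hours and 5 minutes layover in Dakar → 11:56 UTC.
Add 5 hours 30 minutes leg 2 → 17:26 UTC.
Add 2 hours 56 minutes layover in Seoul → 20:22 UTC.
Add 7 hours 10 minutes leg 3 → 03:32 UTC (Oct 28).
Add 5 hours 54 minutes layover in Bogota → 09:26 UTC.
Add 13 hours and 20 minutes leg 4 → 22:46 UTC.
Papeete is UTC−10:00, so local arrival = 22:46 − 10:00 = 12:46 on Oct 28.

12:46 on October 28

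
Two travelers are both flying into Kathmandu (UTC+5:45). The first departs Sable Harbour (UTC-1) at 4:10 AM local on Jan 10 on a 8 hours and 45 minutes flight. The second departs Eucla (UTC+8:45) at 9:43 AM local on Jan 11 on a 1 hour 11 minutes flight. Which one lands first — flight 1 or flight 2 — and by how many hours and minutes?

the first, by 12 hours 14 minutes

Flight 1 in UTC: 4:10 AM + 1:00 = 5:10 AM on Jan 10.
+8 hours and 45 minutes → arrive 1:55 PM UTC on Jan 10.
Flight 2 in UTC: 9:43 AM − 8:45 = 12:58 AM on Jan 11.
+1 hour 11 minutes → arrive 2:09 AM UTC on Jan 11.
Flight 1 lands earlier by 12 hours 14 minutes.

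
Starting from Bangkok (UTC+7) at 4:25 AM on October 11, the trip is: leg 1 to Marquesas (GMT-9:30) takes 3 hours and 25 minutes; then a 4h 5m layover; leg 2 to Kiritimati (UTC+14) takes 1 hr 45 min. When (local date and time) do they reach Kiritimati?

8:40 PM on Oct 11

Convert departure to UTC: 4:25 AM − 7:00 = 9:25 PM UTC on Oct 10.
Add 3 hours and 25 minutes leg 1 → 12:50 AM UTC (Oct 11).
Add 4 hours and 5 minutes layover in Marquesas → 4:55 AM UTC.
Add 1 hour and 45 minutes leg 2 → 6:40 AM UTC.
Kiritimati is UTC+14:00, so local arrival = 6:40 AM + 14:00 = 8:40 PM on Oct 11.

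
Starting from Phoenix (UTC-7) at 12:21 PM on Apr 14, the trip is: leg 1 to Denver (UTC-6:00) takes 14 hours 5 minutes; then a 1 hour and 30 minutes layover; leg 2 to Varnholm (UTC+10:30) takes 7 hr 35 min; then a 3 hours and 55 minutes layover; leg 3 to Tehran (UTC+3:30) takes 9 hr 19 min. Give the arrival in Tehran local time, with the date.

11:15 AM on April 16

Convert departure to UTC: 12:21 PM + 7:00 = 7:21 PM UTC on Apr 14.
Add 14 hours 5 minutes leg 1 → 9:26 AM UTC (Apr 15).
Add 1 hour 30 minutes layover in Denver → 10:56 AM UTC.
Add 7 hours and 35 minutes leg 2 → 6:31 PM UTC.
Add 3 hours 55 minutes layover in Varnholm → 10:26 PM UTC.
Add 9 hours and 19 minutes leg 3 → 7:45 AM UTC (Apr 16).
Tehran is UTC+3:30, so local arrival = 7:45 AM + 3:30 = 11:15 AM on Apr 16.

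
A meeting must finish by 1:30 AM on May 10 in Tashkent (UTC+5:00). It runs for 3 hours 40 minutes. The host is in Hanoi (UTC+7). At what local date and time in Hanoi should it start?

Target end time in UTC: 1:30 AM − 5:00 = 8:30 PM on May 9.
Subtract 3 hours and 40 minutes → start 4:50 PM UTC on May 9.
Hanoi is UTC+7:00: 4:50 PM + 7:00 = 11:50 PM on May 9.

11:50 PM on May 9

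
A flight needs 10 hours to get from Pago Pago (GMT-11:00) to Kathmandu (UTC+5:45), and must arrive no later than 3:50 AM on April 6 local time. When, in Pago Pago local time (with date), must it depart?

1:05 AM on Apr 5

Target arrival in UTC: 3:50 AM − 5:45 = 10:05 PM on Apr 5.
Subtract 10 hours → departure 12:05 PM UTC on Apr 5.
Pago Pago is UTC−11:00: 12:05 PM − 11:00 = 1:05 AM on Apr 5.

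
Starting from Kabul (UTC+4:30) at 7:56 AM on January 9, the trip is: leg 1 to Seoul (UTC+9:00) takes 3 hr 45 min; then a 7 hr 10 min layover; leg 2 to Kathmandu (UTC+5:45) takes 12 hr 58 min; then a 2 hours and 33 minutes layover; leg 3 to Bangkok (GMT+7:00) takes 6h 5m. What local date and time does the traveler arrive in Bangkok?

6:57 PM on Jan 10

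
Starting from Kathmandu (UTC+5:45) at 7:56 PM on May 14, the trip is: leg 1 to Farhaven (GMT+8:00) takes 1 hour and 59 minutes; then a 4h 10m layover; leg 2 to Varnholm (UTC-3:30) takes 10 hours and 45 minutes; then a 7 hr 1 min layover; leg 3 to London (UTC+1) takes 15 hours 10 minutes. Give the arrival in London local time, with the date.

6:16 AM on May 16

Convert departure to UTC: 7:56 PM − 5:45 = 2:11 PM UTC on May 14.
Add 1 hour and 59 minutes leg 1 → 4:10 PM UTC.
Add 4 hours 10 minutes layover in Farhaven → 8:20 PM UTC.
Add 10 hours 45 minutes leg 2 → 7:05 AM UTC (May 15).
Add 7 hours and 1 minute layover in Varnholm → 2:06 PM UTC.
Add 15 hours and 10 minutes leg 3 → 5:16 AM UTC (May 16).
London is UTC+1:00, so local arrival = 5:16 AM + 1:00 = 6:16 AM on May 16.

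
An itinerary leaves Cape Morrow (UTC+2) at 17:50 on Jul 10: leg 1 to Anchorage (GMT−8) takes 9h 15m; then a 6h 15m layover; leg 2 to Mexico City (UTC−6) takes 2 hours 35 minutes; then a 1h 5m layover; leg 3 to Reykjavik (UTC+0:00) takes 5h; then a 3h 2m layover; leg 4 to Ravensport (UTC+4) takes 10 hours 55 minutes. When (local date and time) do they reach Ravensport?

09:57 on Jul 12

Convert departure to UTC: 17:50 − 2:00 = 15:50 UTC on Jul 10.
Add 9 hours 15 minutes leg 1 → 01:05 UTC (Jul 11).
Add 6 hours and 15 minutes layover in Anchorage → 07:20 UTC.
Add 2 hours 35 minutes leg 2 → 09:55 UTC.
Add 1 hour 5 minutes layover in Mexico City → 11:00 UTC.
Add 5 hours leg 3 → 16:00 UTC.
Add 3 hours 2 minutes layover in Reykjavik → 19:02 UTC.
Add 10 hours and 55 minutes leg 4 → 05:57 UTC (Jul 12).
Ravensport is UTC+4:00, so local arrival = 05:57 + 4:00 = 09:57 on Jul 12.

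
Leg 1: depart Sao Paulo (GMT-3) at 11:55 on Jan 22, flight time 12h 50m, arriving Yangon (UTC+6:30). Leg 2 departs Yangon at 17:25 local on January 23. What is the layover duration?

Convert departure to UTC: 11:55 + 3:00 = 14:55 UTC on Jan 22.
Add 12 hours 50 minutes flight time → 03:45 UTC (Jan 23).
Yangon is UTC+6:30, so local arrival = 03:45 + 6:30 = 10:15 on Jan 23.
Layover = 17:25 − 10:15 = 7 hours 10 minutes.

7 hours 10 minutes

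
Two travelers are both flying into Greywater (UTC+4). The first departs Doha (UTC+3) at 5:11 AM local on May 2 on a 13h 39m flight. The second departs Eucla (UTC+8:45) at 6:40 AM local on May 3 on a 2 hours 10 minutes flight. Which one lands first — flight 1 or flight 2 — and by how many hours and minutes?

Flight 1 in UTC: 5:11 AM − 3:00 = 2:11 AM on May 2.
+13 hours and 39 minutes → arrive 3:50 PM UTC on May 2.
Flight 2 in UTC: 6:40 AM − 8:45 = 9:55 PM on May 2.
+2 hours 10 minutes → arrive 12:05 AM UTC on May 3.
Flight 1 lands earlier by 8 hours 15 minutes.

the first, by 8 hours 15 minutes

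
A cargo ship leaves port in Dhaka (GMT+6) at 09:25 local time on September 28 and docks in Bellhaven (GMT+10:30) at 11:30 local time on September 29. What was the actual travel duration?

21 hours 35 minutes

Departure in UTC: 09:25 − 6:00 = 03:25 on Sep 28.
Arrival in UTC: 11:30 − 10:30 = 01:00 on Sep 29.
Elapsed = 01:00 − 03:25 (+1 day) = 21 hours 35 minutes.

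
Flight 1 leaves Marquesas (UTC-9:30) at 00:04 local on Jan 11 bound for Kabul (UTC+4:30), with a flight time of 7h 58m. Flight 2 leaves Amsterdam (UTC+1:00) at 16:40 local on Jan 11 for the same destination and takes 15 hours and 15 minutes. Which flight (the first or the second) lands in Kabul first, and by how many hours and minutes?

the first, by 13 hours 23 minutes

Flight 1 in UTC: 00:04 + 9:30 = 09:34 on Jan 11.
+7 hours 58 minutes → arrive 17:32 UTC on Jan 11.
Flight 2 in UTC: 16:40 − 1:00 = 15:40 on Jan 11.
+15 hours and 15 minutes → arrive 06:55 UTC on Jan 12.
Flight 1 lands earlier by 13 hours 23 minutes.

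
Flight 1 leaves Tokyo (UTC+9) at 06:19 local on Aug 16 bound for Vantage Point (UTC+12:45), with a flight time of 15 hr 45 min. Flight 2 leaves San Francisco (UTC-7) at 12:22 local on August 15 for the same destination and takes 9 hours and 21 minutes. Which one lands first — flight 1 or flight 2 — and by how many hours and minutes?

the second, by 8 hours 21 minutes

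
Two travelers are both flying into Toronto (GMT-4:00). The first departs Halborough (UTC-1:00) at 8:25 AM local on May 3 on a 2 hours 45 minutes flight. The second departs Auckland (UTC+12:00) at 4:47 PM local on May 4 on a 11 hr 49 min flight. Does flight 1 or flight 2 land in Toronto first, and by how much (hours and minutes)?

Flight 1 in UTC: 8:25 AM + 1:00 = 9:25 AM on May 3.
+2 hours 45 minutes → arrive 12:10 PM UTC on May 3.
Flight 2 in UTC: 4:47 PM − 12:00 = 4:47 AM on May 4.
+11 hours 49 minutes → arrive 4:36 PM UTC on May 4.
Flight 1 lands earlier by 28 hours 26 minutes.

the first, by 28 hours 26 minutes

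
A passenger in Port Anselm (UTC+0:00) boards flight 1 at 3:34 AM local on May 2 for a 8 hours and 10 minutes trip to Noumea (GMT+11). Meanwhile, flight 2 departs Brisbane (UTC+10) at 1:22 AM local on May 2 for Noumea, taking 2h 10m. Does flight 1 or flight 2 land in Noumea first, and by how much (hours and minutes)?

the second, by 18 hours 12 minutes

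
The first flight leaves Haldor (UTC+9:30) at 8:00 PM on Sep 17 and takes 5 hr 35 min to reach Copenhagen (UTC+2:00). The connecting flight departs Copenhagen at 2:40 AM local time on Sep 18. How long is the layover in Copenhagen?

8 hours 35 minutes

Convert departure to UTC: 8:00 PM − 9:30 = 10:30 AM UTC on Sep 17.
Add 5 hours and 35 minutes flight time → 4:05 PM UTC.
Copenhagen is UTC+2:00, so local arrival = 4:05 PM + 2:00 = 6:05 PM on Sep 17.
Layover = 2:40 AM − 6:05 PM (+1 day) = 8 hours 35 minutes.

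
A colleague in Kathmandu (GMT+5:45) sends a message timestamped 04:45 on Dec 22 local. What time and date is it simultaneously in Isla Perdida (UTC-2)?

21:00 on December 21

In UTC: 04:45 − 5:45 = 23:00 on Dec 21.
Isla Perdida is UTC−2:00: 23:00 − 2:00 = 21:00 on Dec 21.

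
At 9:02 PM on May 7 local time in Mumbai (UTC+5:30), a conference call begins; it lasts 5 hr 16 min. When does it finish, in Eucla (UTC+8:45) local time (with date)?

5:33 AM on May 8

Convert start to UTC: 9:02 PM − 5:30 = 3:32 PM UTC on May 7.
Add 5 hours 16 minutes duration → 8:48 PM UTC.
Eucla is UTC+8:45, so local end time = 8:48 PM + 8:45 = 5:33 AM on May 8.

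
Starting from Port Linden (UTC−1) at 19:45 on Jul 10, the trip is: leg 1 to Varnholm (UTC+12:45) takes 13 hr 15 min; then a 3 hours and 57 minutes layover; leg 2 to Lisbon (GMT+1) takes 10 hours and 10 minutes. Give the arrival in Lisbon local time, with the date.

01:07 on Jul 12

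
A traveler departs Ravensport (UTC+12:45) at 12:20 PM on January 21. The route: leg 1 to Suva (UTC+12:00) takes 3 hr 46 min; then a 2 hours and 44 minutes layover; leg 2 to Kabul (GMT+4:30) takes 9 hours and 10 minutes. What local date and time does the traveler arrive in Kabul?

Convert departure to UTC: 12:20 PM − 12:45 = 11:35 PM UTC on Jan 20.
Add 3 hours and 46 minutes leg 1 → 3:21 AM UTC (Jan 21).
Add 2 hours 44 minutes layover in Suva → 6:05 AM UTC.
Add 9 hours 10 minutes leg 2 → 3:15 PM UTC.
Kabul is UTC+4:30, so local arrival = 3:15 PM + 4:30 = 7:45 PM on Jan 21.

7:45 PM on Jan 21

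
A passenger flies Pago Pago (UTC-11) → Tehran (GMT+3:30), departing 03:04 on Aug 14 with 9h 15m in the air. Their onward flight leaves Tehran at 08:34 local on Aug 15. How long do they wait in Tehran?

Convert departure to UTC: 03:04 + 11:00 = 14:04 UTC on Aug 14.
Add 9 hours 15 minutes flight time → 23:19 UTC.
Tehran is UTC+3:30, so local arrival = 23:19 + 3:30 = 02:49 on Aug 15.
Layover = 08:34 − 02:49 = 5 hours 45 minutes.

5 hours 45 minutes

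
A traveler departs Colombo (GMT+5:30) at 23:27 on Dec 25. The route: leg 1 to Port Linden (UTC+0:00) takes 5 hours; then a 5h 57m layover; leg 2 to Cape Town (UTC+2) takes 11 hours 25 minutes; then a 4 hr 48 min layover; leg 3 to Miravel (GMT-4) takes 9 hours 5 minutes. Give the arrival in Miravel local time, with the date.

02:12 on December 27

Convert departure to UTC: 23:27 − 5:30 = 17:57 UTC on Dec 25.
Add 5 hours leg 1 → 22:57 UTC.
Add 5 hours and 57 minutes layover in Port Linden → 04:54 UTC (Dec 26).
Add 11 hours and 25 minutes leg 2 → 16:19 UTC.
Add 4 hours and 48 minutes layover in Cape Town → 21:07 UTC.
Add 9 hours and 5 minutes leg 3 → 06:12 UTC (Dec 27).
Miravel is UTC−4:00, so local arrival = 06:12 − 4:00 = 02:12 on Dec 27.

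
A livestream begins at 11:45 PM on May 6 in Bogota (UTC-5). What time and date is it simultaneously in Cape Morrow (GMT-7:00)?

In UTC: 11:45 PM + 5:00 = 4:45 AM on May 7.
Cape Morrow is UTC−7:00: 4:45 AM − 7:00 = 9:45 PM on May 6.

9:45 PM on May 6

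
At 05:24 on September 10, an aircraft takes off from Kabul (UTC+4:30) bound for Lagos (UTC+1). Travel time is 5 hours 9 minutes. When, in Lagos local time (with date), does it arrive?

07:03 on Sep 10

Lagos is 3:30 behind Kabul.
After 5 hours and 9 minutes it is 10:33 in Kabul.
Shift by the zone difference: 10:33 − 3:30 = 07:03 on Sep 10 in Lagos.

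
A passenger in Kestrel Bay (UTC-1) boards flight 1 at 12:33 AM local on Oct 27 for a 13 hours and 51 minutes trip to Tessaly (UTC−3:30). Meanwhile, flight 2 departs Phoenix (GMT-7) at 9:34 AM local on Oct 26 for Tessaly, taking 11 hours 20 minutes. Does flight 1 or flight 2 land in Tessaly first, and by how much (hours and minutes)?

the second, by 11 hours 30 minutes

Flight 1 in UTC: 12:33 AM + 1:00 = 1:33 AM on Oct 27.
+13 hours and 51 minutes → arrive 3:24 PM UTC on Oct 27.
Flight 2 in UTC: 9:34 AM + 7:00 = 4:34 PM on Oct 26.
+11 hours 20 minutes → arrive 3:54 AM UTC on Oct 27.
Flight 2 lands earlier by 11 hours 30 minutes.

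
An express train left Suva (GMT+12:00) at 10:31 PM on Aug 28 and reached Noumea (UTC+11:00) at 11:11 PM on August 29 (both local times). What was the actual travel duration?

Departure in UTC: 10:31 PM − 12:00 = 10:31 AM on Aug 28.
Arrival in UTC: 11:11 PM − 11:00 = 12:11 PM on Aug 29.
Elapsed = 12:11 PM − 10:31 AM (+1 day) = 25 hours 40 minutes.

25 hours 40 minutes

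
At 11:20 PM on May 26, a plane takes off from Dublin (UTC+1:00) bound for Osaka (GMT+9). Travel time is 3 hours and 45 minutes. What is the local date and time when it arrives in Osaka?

11:05 AM on May 27

Convert departure to UTC: 11:20 PM − 1:00 = 10:20 PM UTC on May 26.
Add 3 hours and 45 minutes travel time → 2:05 AM UTC (May 27).
Osaka is UTC+9:00, so local arrival = 2:05 AM + 9:00 = 11:05 AM on May 27.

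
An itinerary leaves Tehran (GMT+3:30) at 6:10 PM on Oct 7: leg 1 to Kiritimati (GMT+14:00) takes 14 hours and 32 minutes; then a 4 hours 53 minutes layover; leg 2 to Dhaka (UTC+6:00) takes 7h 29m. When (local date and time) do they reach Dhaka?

Convert departure to UTC: 6:10 PM − 3:30 = 2:40 PM UTC on Oct 7.
Add 14 hours 32 minutes leg 1 → 5:12 AM UTC (Oct 8).
Add 4 hours and 53 minutes layover in Kiritimati → 10:05 AM UTC.
Add 7 hours and 29 minutes leg 2 → 5:34 PM UTC.
Dhaka is UTC+6:00, so local arrival = 5:34 PM + 6:00 = 11:34 PM on Oct 8.

11:34 PM on October 8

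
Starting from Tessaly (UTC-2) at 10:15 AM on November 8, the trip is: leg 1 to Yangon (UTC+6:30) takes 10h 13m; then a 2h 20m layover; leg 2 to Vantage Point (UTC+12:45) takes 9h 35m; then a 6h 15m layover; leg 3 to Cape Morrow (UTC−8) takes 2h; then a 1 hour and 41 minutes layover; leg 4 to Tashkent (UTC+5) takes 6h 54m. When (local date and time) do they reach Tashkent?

Convert departure to UTC: 10:15 AM + 2:00 = 12:15 PM UTC on Nov 8.
Add 10 hours and 13 minutes leg 1 → 10:28 PM UTC.
Add 2 hours and 20 minutes layover in Yangon → 12:48 AM UTC (Nov 9).
Add 9 hours and 35 minutes leg 2 → 10:23 AM UTC.
Add 6 hours and 15 minutes layover in Vantage Point → 4:38 PM UTC.
Add 2 hours leg 3 → 6:38 PM UTC.
Add 1 hour 41 minutes layover in Cape Morrow → 8:19 PM UTC.
Add 6 hours 54 minutes leg 4 → 3:13 AM UTC (Nov 10).
Tashkent is UTC+5:00, so local arrival = 3:13 AM + 5:00 = 8:13 AM on Nov 10.

8:13 AM on Nov 10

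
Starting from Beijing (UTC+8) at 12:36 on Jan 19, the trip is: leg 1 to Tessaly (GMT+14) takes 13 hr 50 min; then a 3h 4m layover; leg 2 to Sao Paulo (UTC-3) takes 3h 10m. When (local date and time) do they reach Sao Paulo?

Convert departure to UTC: 12:36 − 8:00 = 04:36 UTC on Jan 19.
Add 13 hours and 50 minutes leg 1 → 18:26 UTC.
Add 3 hours and 4 minutes layover in Tessaly → 21:30 UTC.
Add 3 hours and 10 minutes leg 2 → 00:40 UTC (Jan 20).
Sao Paulo is UTC−3:00, so local arrival = 00:40 − 3:00 = 21:40 on Jan 19.

21:40 on Jan 19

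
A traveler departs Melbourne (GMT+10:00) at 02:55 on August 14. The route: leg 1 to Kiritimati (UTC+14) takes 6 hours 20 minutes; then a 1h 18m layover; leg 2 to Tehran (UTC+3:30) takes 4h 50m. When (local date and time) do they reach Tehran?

Convert departure to UTC: 02:55 − 10:00 = 16:55 UTC on Aug 13.
Add 6 hours 20 minutes leg 1 → 23:15 UTC.
Add 1 hour 18 minutes layover in Kiritimati → 00:33 UTC (Aug 14).
Add 4 hours and 50 minutes leg 2 → 05:23 UTC.
Tehran is UTC+3:30, so local arrival = 05:23 + 3:30 = 08:53 on Aug 14.

08:53 on Aug 14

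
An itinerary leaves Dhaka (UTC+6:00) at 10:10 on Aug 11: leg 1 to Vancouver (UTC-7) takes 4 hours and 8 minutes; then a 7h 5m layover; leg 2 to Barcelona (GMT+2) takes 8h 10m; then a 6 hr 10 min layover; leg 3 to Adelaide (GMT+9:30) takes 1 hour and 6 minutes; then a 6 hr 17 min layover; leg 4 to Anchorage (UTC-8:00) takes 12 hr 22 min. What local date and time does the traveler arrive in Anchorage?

17:28 on Aug 12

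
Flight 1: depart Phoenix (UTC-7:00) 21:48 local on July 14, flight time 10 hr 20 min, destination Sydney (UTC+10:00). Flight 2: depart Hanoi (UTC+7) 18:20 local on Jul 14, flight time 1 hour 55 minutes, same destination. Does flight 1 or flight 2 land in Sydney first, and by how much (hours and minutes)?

Flight 1 in UTC: 21:48 + 7:00 = 04:48 on Jul 15.
+10 hours and 20 minutes → arrive 15:08 UTC on Jul 15.
Flight 2 in UTC: 18:20 − 7:00 = 11:20 on Jul 14.
+1 hour 55 minutes → arrive 13:15 UTC on Jul 14.
Flight 2 lands earlier by 25 hours 53 minutes.

the second, by 25 hours 53 minutes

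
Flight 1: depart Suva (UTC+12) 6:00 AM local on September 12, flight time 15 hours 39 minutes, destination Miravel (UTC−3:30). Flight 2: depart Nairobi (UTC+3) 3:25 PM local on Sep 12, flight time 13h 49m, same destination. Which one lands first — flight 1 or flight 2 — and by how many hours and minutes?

the first, by 16 hours 35 minutes

Flight 1 in UTC: 6:00 AM − 12:00 = 6:00 PM on Sep 11.
+15 hours 39 minutes → arrive 9:39 AM UTC on Sep 12.
Flight 2 in UTC: 3:25 PM − 3:00 = 12:25 PM on Sep 12.
+13 hours 49 minutes → arrive 2:14 AM UTC on Sep 13.
Flight 1 lands earlier by 16 hours 35 minutes.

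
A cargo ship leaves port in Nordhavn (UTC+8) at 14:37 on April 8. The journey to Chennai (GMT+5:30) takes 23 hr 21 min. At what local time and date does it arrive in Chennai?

Convert departure to UTC: 14:37 − 8:00 = 06:37 UTC on Apr 8.
Add 23 hours 21 minutes travel time → 05:58 UTC (Apr 9).
Chennai is UTC+5:30, so local arrival = 05:58 + 5:30 = 11:28 on Apr 9.

11:28 on Apr 9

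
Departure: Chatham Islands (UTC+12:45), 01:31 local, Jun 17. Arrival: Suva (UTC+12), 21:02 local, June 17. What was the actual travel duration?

20 hours 16 minutes

Departure in UTC: 01:31 − 12:45 = 12:46 on Jun 16.
Arrival in UTC: 21:02 − 12:00 = 09:02 on Jun 17.
Elapsed = 09:02 − 12:46 (+1 day) = 20 hours 16 minutes.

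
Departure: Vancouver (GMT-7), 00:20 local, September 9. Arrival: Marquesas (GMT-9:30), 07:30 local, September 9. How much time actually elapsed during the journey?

9 hours 40 minutes

Departure in UTC: 00:20 + 7:00 = 07:20 on Sep 9.
Arrival in UTC: 07:30 + 9:30 = 17:00 on Sep 9.
Elapsed = 17:00 − 07:20 = 9 hours 40 minutes.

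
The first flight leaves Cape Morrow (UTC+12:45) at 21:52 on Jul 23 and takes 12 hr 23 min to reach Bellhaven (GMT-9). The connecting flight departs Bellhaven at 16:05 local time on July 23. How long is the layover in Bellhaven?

3 hours 35 minutes

Convert departure to UTC: 21:52 − 12:45 = 09:07 UTC on Jul 23.
Add 12 hours and 23 minutes flight time → 21:30 UTC.
Bellhaven is UTC−9:00, so local arrival = 21:30 − 9:00 = 12:30 on Jul 23.
Layover = 16:05 − 12:30 = 3 hours 35 minutes.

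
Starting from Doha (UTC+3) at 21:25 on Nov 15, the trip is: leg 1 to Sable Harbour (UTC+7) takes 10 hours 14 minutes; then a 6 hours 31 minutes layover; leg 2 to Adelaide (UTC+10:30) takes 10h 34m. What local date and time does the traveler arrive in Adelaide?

08:14 on Nov 17

Convert departure to UTC: 21:25 − 3:00 = 18:25 UTC on Nov 15.
Add 10 hours 14 minutes leg 1 → 04:39 UTC (Nov 16).
Add 6 hours 31 minutes layover in Sable Harbour → 11:10 UTC.
Add 10 hours 34 minutes leg 2 → 21:44 UTC.
Adelaide is UTC+10:30, so local arrival = 21:44 + 10:30 = 08:14 on Nov 17.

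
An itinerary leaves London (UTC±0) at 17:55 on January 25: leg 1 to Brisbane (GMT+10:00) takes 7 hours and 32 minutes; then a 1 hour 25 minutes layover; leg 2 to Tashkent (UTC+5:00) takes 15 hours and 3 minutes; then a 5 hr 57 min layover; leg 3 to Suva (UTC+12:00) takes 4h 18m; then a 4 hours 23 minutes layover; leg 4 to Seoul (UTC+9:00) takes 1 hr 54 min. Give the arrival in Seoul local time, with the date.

19:27 on January 27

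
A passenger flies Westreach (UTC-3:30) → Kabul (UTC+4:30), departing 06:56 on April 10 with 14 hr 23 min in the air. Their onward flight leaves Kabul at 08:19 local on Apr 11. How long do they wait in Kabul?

3 hours

Convert departure to UTC: 06:56 + 3:30 = 10:26 UTC on Apr 10.
Add 14 hours 23 minutes flight time → 00:49 UTC (Apr 11).
Kabul is UTC+4:30, so local arrival = 00:49 + 4:30 = 05:19 on Apr 11.
Layover = 08:19 − 05:19 = 3 hours.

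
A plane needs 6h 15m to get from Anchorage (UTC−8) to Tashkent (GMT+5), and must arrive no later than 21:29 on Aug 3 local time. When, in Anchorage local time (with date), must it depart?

Target arrival in UTC: 21:29 − 5:00 = 16:29 on Aug 3.
Subtract 6 hours and 15 minutes → departure 10:14 UTC on Aug 3.
Anchorage is UTC−8:00: 10:14 − 8:00 = 02:14 on Aug 3.

02:14 on August 3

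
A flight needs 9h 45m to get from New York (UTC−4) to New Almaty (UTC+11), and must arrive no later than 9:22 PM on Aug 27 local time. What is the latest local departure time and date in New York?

8:37 PM on August 26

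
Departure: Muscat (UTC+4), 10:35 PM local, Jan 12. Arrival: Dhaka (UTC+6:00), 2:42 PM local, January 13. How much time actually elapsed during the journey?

14 hours 7 minutes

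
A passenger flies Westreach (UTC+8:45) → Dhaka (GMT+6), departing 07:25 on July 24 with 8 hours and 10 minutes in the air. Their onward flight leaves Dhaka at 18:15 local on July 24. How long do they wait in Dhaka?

5 hours 25 minutes

Convert departure to UTC: 07:25 − 8:45 = 22:40 UTC on Jul 23.
Add 8 hours 10 minutes flight time → 06:50 UTC (Jul 24).
Dhaka is UTC+6:00, so local arrival = 06:50 + 6:00 = 12:50 on Jul 24.
Layover = 18:15 − 12:50 = 5 hours 25 minutes.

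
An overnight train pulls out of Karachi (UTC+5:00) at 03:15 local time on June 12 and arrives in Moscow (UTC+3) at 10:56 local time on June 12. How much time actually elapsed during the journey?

Departure in UTC: 03:15 − 5:00 = 22:15 on Jun 11.
Arrival in UTC: 10:56 − 3:00 = 07:56 on Jun 12.
Elapsed = 07:56 − 22:15 (+1 day) = 9 hours 41 minutes.

9 hours 41 minutes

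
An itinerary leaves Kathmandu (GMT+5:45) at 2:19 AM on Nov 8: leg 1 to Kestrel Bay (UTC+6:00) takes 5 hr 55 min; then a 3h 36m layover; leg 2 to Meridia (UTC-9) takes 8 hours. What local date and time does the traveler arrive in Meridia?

5:05 AM on November 8

Convert departure to UTC: 2:19 AM − 5:45 = 8:34 PM UTC on Nov 7.
Add 5 hours and 55 minutes leg 1 → 2:29 AM UTC (Nov 8).
Add 3 hours and 36 minutes layover in Kestrel Bay → 6:05 AM UTC.
Add 8 hours leg 2 → 2:05 PM UTC.
Meridia is UTC−9:00, so local arrival = 2:05 PM − 9:00 = 5:05 AM on Nov 8.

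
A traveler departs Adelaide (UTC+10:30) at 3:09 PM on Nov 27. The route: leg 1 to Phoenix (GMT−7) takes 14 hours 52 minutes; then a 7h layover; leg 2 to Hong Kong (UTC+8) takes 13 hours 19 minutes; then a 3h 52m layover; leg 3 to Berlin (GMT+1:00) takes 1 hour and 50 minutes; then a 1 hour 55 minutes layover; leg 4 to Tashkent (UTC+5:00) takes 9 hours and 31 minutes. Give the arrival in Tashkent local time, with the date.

Convert departure to UTC: 3:09 PM − 10:30 = 4:39 AM UTC on Nov 27.
Add 14 hours and 52 minutes leg 1 → 7:31 PM UTC.
Add 7 hours layover in Phoenix → 2:31 AM UTC (Nov 28).
Add 13 hours 19 minutes leg 2 → 3:50 PM UTC.
Add 3 hours 52 minutes layover in Hong Kong → 7:42 PM UTC.
Add 1 hour 50 minutes leg 3 → 9:32 PM UTC.
Add 1 hour and 55 minutes layover in Berlin → 11:27 PM UTC.
Add 9 hours and 31 minutes leg 4 → 8:58 AM UTC (Nov 29).
Tashkent is UTC+5:00, so local arrival = 8:58 AM + 5:00 = 1:58 PM on Nov 29.

1:58 PM on November 29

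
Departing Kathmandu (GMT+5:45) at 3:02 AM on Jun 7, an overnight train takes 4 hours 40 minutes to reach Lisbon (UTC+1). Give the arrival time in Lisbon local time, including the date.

2:57 AM on June 7

Convert departure to UTC: 3:02 AM − 5:45 = 9:17 PM UTC on Jun 6.
Add 4 hours and 40 minutes travel time → 1:57 AM UTC (Jun 7).
Lisbon is UTC+1:00, so local arrival = 1:57 AM + 1:00 = 2:57 AM on Jun 7.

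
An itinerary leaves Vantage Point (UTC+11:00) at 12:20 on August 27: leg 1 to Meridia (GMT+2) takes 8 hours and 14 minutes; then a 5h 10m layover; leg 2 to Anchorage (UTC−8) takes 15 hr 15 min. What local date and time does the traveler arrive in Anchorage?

Convert departure to UTC: 12:20 − 11:00 = 01:20 UTC on Aug 27.
Add 8 hours 14 minutes leg 1 → 09:34 UTC.
Add 5 hours and 10 minutes layover in Meridia → 14:44 UTC.
Add 15 hours 15 minutes leg 2 → 05:59 UTC (Aug 28).
Anchorage is UTC−8:00, so local arrival = 05:59 − 8:00 = 21:59 on Aug 27.

21:59 on August 27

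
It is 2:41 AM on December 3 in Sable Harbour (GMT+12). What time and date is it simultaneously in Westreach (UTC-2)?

12:41 PM on Dec 2

In UTC: 2:41 AM − 12:00 = 2:41 PM on Dec 2.
Westreach is UTC−2:00: 2:41 PM − 2:00 = 12:41 PM on Dec 2.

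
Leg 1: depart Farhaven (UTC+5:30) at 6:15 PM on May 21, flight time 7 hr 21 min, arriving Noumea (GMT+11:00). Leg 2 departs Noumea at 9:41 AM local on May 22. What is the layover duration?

Convert departure to UTC: 6:15 PM − 5:30 = 12:45 PM UTC on May 21.
Add 7 hours 21 minutes flight time → 8:06 PM UTC.
Noumea is UTC+11:00, so local arrival = 8:06 PM + 11:00 = 7:06 AM on May 22.
Layover = 9:41 AM − 7:06 AM = 2 hours 35 minutes.

2 hours 35 minutes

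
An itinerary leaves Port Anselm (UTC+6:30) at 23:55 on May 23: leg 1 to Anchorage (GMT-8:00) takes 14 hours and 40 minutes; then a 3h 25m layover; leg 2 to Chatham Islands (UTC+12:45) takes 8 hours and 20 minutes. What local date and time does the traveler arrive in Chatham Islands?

08:35 on May 25

Convert departure to UTC: 23:55 − 6:30 = 17:25 UTC on May 23.
Add 14 hours and 40 minutes leg 1 → 08:05 UTC (May 24).
Add 3 hours and 25 minutes layover in Anchorage → 11:30 UTC.
Add 8 hours and 20 minutes leg 2 → 19:50 UTC.
Chatham Islands is UTC+12:45, so local arrival = 19:50 + 12:45 = 08:35 on May 25.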